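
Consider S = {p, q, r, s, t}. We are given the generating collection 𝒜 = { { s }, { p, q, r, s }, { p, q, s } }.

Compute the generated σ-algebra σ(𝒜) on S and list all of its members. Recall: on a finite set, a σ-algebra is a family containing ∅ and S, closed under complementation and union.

Take S₀ = 𝒜 ∪ {∅, S} = { ∅, { s }, { p, q, s }, { p, q, r, s }, S }.
Round 1 adds 3:
  { t }  = complement { p, q, r, s }
  { r, t }  = complement { p, q, s }
  { p, q, r, t }  = complement { s }
Round 2: 3 new —
  { s, t }  = { s } ∪ { t }
  { r, s, t }  = { s } ∪ { r, t }
  { p, q, s, t }  = { p, q, s } ∪ { t }
Round 3: +3 →
  { r }  = complement { p, q, s, t }
  { p, q }  = complement { r, s, t }
  { p, q, r }  = complement { s, t }
Round 4 adds 2:
  { r, s }  = { r } ∪ { s }
  { p, q, t }  = { p, q } ∪ { t }
Round 5: already closed under ᶜ and ∪.

|σ(𝒜)| = 16.  σ(𝒜) = { ∅, { r }, { s }, { t }, { p, q }, { r, s }, { r, t }, { s, t }, { p, q, r }, { p, q, s }, { p, q, t }, { r, s, t }, { p, q, r, s }, { p, q, r, t }, { p, q, s, t }, S }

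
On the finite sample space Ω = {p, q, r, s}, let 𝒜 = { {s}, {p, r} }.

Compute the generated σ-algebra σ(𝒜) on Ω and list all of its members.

σ(𝒜) = { ∅, {q}, {s}, {p, r}, {q, s}, {p, q, r}, {p, r, s}, Ω }

Derivation:
Seed the family with 𝒜 together with ∅ and Ω: { ∅, {s}, {p, r}, Ω }.
Round 1 adds 3:
  {q, s}  = Ω∖{p, r}
  {p, q, r}  = Ω∖{s}
  {p, r, s}  = {p, r} ∪ {s}
  (now 7)
Round 2. New:
  {q}  = Ω∖{p, r, s}
  (now 8)
After Round 3 the family is unchanged; done.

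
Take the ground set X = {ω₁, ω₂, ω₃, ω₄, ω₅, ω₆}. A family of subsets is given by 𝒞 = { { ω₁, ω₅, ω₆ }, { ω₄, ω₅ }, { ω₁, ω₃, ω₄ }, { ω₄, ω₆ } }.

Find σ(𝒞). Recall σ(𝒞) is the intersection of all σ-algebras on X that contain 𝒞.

Answer: σ(𝒞) = { {}, { ω₁ }, { ω₂ }, { ω₃ }, { ω₄ }, { ω₅ }, { ω₆ }, { ω₁, ω₂ }, { ω₁, ω₃ }, { ω₁, ω₄ }, { ω₁, ω₅ }, { ω₁, ω₆ }, { ω₂, ω₃ }, { ω₂, ω₄ }, { ω₂, ω₅ }, { ω₂, ω₆ }, { ω₃, ω₄ }, { ω₃, ω₅ }, { ω₃, ω₆ }, { ω₄, ω₅ }, { ω₄, ω₆ }, { ω₅, ω₆ }, { ω₁, ω₂, ω₃ }, { ω₁, ω₂, ω₄ }, { ω₁, ω₂, ω₅ }, { ω₁, ω₂, ω₆ }, { ω₁, ω₃, ω₄ }, { ω₁, ω₃, ω₅ }, { ω₁, ω₃, ω₆ }, { ω₁, ω₄, ω₅ }, { ω₁, ω₄, ω₆ }, { ω₁, ω₅, ω₆ }, { ω₂, ω₃, ω₄ }, { ω₂, ω₃, ω₅ }, { ω₂, ω₃, ω₆ }, { ω₂, ω₄, ω₅ }, { ω₂, ω₄, ω₆ }, { ω₂, ω₅, ω₆ }, { ω₃, ω₄, ω₅ }, { ω₃, ω₄, ω₆ }, { ω₃, ω₅, ω₆ }, { ω₄, ω₅, ω₆ }, { ω₁, ω₂, ω₃, ω₄ }, { ω₁, ω₂, ω₃, ω₅ }, { ω₁, ω₂, ω₃, ω₆ }, { ω₁, ω₂, ω₄, ω₅ }, { ω₁, ω₂, ω₄, ω₆ }, { ω₁, ω₂, ω₅, ω₆ }, { ω₁, ω₃, ω₄, ω₅ }, { ω₁, ω₃, ω₄, ω₆ }, { ω₁, ω₃, ω₅, ω₆ }, { ω₁, ω₄, ω₅, ω₆ }, { ω₂, ω₃, ω₄, ω₅ }, { ω₂, ω₃, ω₄, ω₆ }, { ω₂, ω₃, ω₅, ω₆ }, { ω₂, ω₄, ω₅, ω₆ }, { ω₃, ω₄, ω₅, ω₆ }, { ω₁, ω₂, ω₃, ω₄, ω₅ }, { ω₁, ω₂, ω₃, ω₄, ω₆ }, { ω₁, ω₂, ω₃, ω₅, ω₆ }, { ω₁, ω₂, ω₄, ω₅, ω₆ }, { ω₁, ω₃, ω₄, ω₅, ω₆ }, { ω₂, ω₃, ω₄, ω₅, ω₆ }, X }

Check:
Take S₀ = 𝒞 ∪ {∅, X} = { {}, { ω₄, ω₅ }, { ω₄, ω₆ }, { ω₁, ω₃, ω₄ }, { ω₁, ω₅, ω₆ }, X }.
Step 1 (9 new):
  { ω₂, ω₃, ω₄ }  = complement { ω₁, ω₅, ω₆ }
  { ω₂, ω₅, ω₆ }  = complement { ω₁, ω₃, ω₄ }
  { ω₄, ω₅, ω₆ }  = { ω₄, ω₅ } ∪ { ω₄, ω₆ }
  { ω₁, ω₂, ω₃, ω₅ }  = complement { ω₄, ω₆ }
  { ω₁, ω₂, ω₃, ω₆ }  = complement { ω₄, ω₅ }
  { ω₁, ω₃, ω₄, ω₅ }  = { ω₄, ω₅ } ∪ { ω₁, ω₃, ω₄ }
  { ω₁, ω₃, ω₄, ω₆ }  = { ω₁, ω₃, ω₄ } ∪ { ω₄, ω₆ }
  { ω₁, ω₄, ω₅, ω₆ }  = { ω₄, ω₅ } ∪ { ω₁, ω₅, ω₆ }
  { ω₁, ω₃, ω₄, ω₅, ω₆ }  = { ω₁, ω₃, ω₄ } ∪ { ω₁, ω₅, ω₆ }
Step 2. New:
  { ω₂ }  = complement { ω₁, ω₃, ω₄, ω₅, ω₆ }
  { ω₂, ω₃ }  = complement { ω₁, ω₄, ω₅, ω₆ }
  { ω₂, ω₅ }  = complement { ω₁, ω₃, ω₄, ω₆ }
  { ω₂, ω₆ }  = complement { ω₁, ω₃, ω₄, ω₅ }
  { ω₁, ω₂, ω₃ }  = complement { ω₄, ω₅, ω₆ }
  { ω₁, ω₂, ω₃, ω₄ }  = { ω₂, ω₃, ω₄ } ∪ { ω₁, ω₃, ω₄ }
  { ω₁, ω₂, ω₅, ω₆ }  = { ω₂, ω₅, ω₆ } ∪ { ω₁, ω₅, ω₆ }
  { ω₂, ω₃, ω₄, ω₅ }  = { ω₂, ω₃, ω₄ } ∪ { ω₄, ω₅ }
  { ω₂, ω₃, ω₄, ω₆ }  = { ω₂, ω₃, ω₄ } ∪ { ω₄, ω₆ }
  { ω₂, ω₄, ω₅, ω₆ }  = { ω₂, ω₅, ω₆ } ∪ { ω₄, ω₅ }
  { ω₁, ω₂, ω₃, ω₄, ω₅ }  = { ω₂, ω₃, ω₄ } ∪ { ω₁, ω₃, ω₄, ω₅ }
  { ω₁, ω₂, ω₃, ω₄, ω₆ }  = { ω₂, ω₃, ω₄ } ∪ { ω₁, ω₂, ω₃, ω₆ }
  { ω₁, ω₂, ω₃, ω₅, ω₆ }  = { ω₂, ω₅, ω₆ } ∪ { ω₁, ω₂, ω₃, ω₆ }
  { ω₁, ω₂, ω₄, ω₅, ω₆ }  = { ω₁, ω₄, ω₅, ω₆ } ∪ { ω₂, ω₅, ω₆ }
  { ω₂, ω₃, ω₄, ω₅, ω₆ }  = { ω₂, ω₃, ω₄ } ∪ { ω₂, ω₅, ω₆ }
Step 3: 15 new —
  { ω₁ }  = complement { ω₂, ω₃, ω₄, ω₅, ω₆ }
  { ω₃ }  = complement { ω₁, ω₂, ω₄, ω₅, ω₆ }
  { ω₄ }  = complement { ω₁, ω₂, ω₃, ω₅, ω₆ }
  { ω₅ }  = complement { ω₁, ω₂, ω₃, ω₄, ω₆ }
  { ω₆ }  = complement { ω₁, ω₂, ω₃, ω₄, ω₅ }
  { ω₁, ω₃ }  = complement { ω₂, ω₄, ω₅, ω₆ }
  { ω₁, ω₅ }  = complement { ω₂, ω₃, ω₄, ω₆ }
  { ω₁, ω₆ }  = complement { ω₂, ω₃, ω₄, ω₅ }
  { ω₃, ω₄ }  = complement { ω₁, ω₂, ω₅, ω₆ }
  { ω₅, ω₆ }  = complement { ω₁, ω₂, ω₃, ω₄ }
  { ω₂, ω₃, ω₅ }  = { ω₂, ω₅ } ∪ { ω₂, ω₃ }
  { ω₂, ω₃, ω₆ }  = { ω₂, ω₆ } ∪ { ω₂, ω₃ }
  { ω₂, ω₄, ω₅ }  = { ω₂, ω₅ } ∪ { ω₄, ω₅ }
  { ω₂, ω₄, ω₆ }  = { ω₂ } ∪ { ω₄, ω₆ }
  { ω₂, ω₃, ω₅, ω₆ }  = { ω₂, ω₅, ω₆ } ∪ { ω₂, ω₃ }
Step 4: 18 new —
  { ω₁, ω₂ }  = { ω₂ } ∪ { ω₁ }
  { ω₁, ω₄ }  = complement { ω₂, ω₃, ω₅, ω₆ }
  { ω₂, ω₄ }  = { ω₂ } ∪ { ω₄ }
  { ω₃, ω₅ }  = { ω₃ } ∪ { ω₅ }
  { ω₃, ω₆ }  = { ω₃ } ∪ { ω₆ }
  { ω₁, ω₂, ω₅ }  = { ω₂ } ∪ { ω₁, ω₅ }
  { ω₁, ω₂, ω₆ }  = { ω₁, ω₆ } ∪ { ω₂ }
  { ω₁, ω₃, ω₅ }  = complement { ω₂, ω₄, ω₆ }
  { ω₁, ω₃, ω₆ }  = complement { ω₂, ω₄, ω₅ }
  { ω₁, ω₄, ω₅ }  = complement { ω₂, ω₃, ω₆ }
  { ω₁, ω₄, ω₆ }  = complement { ω₂, ω₃, ω₅ }
  { ω₃, ω₄, ω₅ }  = { ω₃, ω₄ } ∪ { ω₄, ω₅ }
  { ω₃, ω₄, ω₆ }  = { ω₃, ω₄ } ∪ { ω₄, ω₆ }
  { ω₃, ω₅, ω₆ }  = { ω₃ } ∪ { ω₅, ω₆ }
  { ω₁, ω₂, ω₄, ω₅ }  = { ω₂, ω₄, ω₅ } ∪ { ω₁ }
  { ω₁, ω₂, ω₄, ω₆ }  = { ω₂, ω₄, ω₆ } ∪ { ω₁, ω₆ }
  { ω₁, ω₃, ω₅, ω₆ }  = { ω₁, ω₅, ω₆ } ∪ { ω₁, ω₃ }
  { ω₃, ω₄, ω₅, ω₆ }  = { ω₃, ω₄ } ∪ { ω₄, ω₅, ω₆ }
Step 5: +1 →
  { ω₁, ω₂, ω₄ }  = complement { ω₃, ω₅, ω₆ }
Step 6: no new sets; the family is a σ-algebra.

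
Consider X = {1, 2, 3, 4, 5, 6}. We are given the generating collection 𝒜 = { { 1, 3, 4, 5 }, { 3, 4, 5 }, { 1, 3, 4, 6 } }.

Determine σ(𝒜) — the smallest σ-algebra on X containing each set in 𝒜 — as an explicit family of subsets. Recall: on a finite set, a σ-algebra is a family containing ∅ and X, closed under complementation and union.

Start: 𝒜 ∪ {∅, X} = { {  }, { 3, 4, 5 }, { 1, 3, 4, 5 }, { 1, 3, 4, 6 }, X }.
Pass 1. New:
  { 2, 5 }  = X∖{ 1, 3, 4, 6 }
  { 2, 6 }  = X∖{ 1, 3, 4, 5 }
  { 1, 2, 6 }  = X∖{ 3, 4, 5 }
  { 1, 3, 4, 5, 6 }  = { 3, 4, 5 } ∪ { 1, 3, 4, 6 }
  (now 9)
Pass 2 adds 7:
  { 2 }  = X∖{ 1, 3, 4, 5, 6 }
  { 2, 5, 6 }  = { 2, 5 } ∪ { 2, 6 }
  { 1, 2, 5, 6 }  = { 2, 5 } ∪ { 1, 2, 6 }
  { 2, 3, 4, 5 }  = { 2, 5 } ∪ { 3, 4, 5 }
  { 1, 2, 3, 4, 5 }  = { 2, 5 } ∪ { 1, 3, 4, 5 }
  { 1, 2, 3, 4, 6 }  = { 2, 6 } ∪ { 1, 3, 4, 6 }
  { 2, 3, 4, 5, 6 }  = { 3, 4, 5 } ∪ { 2, 6 }
  (now 16)
Pass 3: 6 new —
  { 1 }  = X∖{ 2, 3, 4, 5, 6 }
  { 5 }  = X∖{ 1, 2, 3, 4, 6 }
  { 6 }  = X∖{ 1, 2, 3, 4, 5 }
  { 1, 6 }  = X∖{ 2, 3, 4, 5 }
  { 3, 4 }  = X∖{ 1, 2, 5, 6 }
  { 1, 3, 4 }  = X∖{ 2, 5, 6 }
  (now 22)
Pass 4. New:
  { 1, 2 }  = { 2 } ∪ { 1 }
  { 1, 5 }  = { 5 } ∪ { 1 }
  { 5, 6 }  = { 6 } ∪ { 5 }
  { 1, 2, 5 }  = { 2, 5 } ∪ { 1 }
  { 1, 5, 6 }  = { 1, 6 } ∪ { 5 }
  { 2, 3, 4 }  = { 3, 4 } ∪ { 2 }
  { 3, 4, 6 }  = { 3, 4 } ∪ { 6 }
  { 1, 2, 3, 4 }  = { 2 } ∪ { 1, 3, 4 }
  { 2, 3, 4, 6 }  = { 3, 4 } ∪ { 2, 6 }
  { 3, 4, 5, 6 }  = { 3, 4, 5 } ∪ { 6 }
  (now 32)
Pass 5: no new sets; the family is a σ-algebra.

Therefore σ(𝒜) = { {  }, { 1 }, { 2 }, { 5 }, { 6 }, { 1, 2 }, { 1, 5 }, { 1, 6 }, { 2, 5 }, { 2, 6 }, { 3, 4 }, { 5, 6 }, { 1, 2, 5 }, { 1, 2, 6 }, { 1, 3, 4 }, { 1, 5, 6 }, { 2, 3, 4 }, { 2, 5, 6 }, { 3, 4, 5 }, { 3, 4, 6 }, { 1, 2, 3, 4 }, { 1, 2, 5, 6 }, { 1, 3, 4, 5 }, { 1, 3, 4, 6 }, { 2, 3, 4, 5 }, { 2, 3, 4, 6 }, { 3, 4, 5, 6 }, { 1, 2, 3, 4, 5 }, { 1, 2, 3, 4, 6 }, { 1, 3, 4, 5, 6 }, { 2, 3, 4, 5, 6 }, X } (|σ(𝒜)| = 32).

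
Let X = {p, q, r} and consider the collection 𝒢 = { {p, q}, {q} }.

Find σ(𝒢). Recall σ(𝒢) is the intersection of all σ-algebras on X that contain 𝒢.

σ(𝒢) = { ∅, {p}, {q}, {r}, {p, q}, {p, r}, {q, r}, X }

Check:
Begin from { ∅, {q}, {p, q}, X } (that is, 𝒢 plus ∅ and X).
Pass 1 (2 new):
  {r}  = X∖{p, q}
  {p, r}  = X∖{q}
  (now 6)
Pass 2 (1 new):
  {q, r}  = {r} ∪ {q}
  (now 7)
Pass 3 (1 new):
  {p}  = X∖{q, r}
  (now 8)
Pass 4: closed — nothing new.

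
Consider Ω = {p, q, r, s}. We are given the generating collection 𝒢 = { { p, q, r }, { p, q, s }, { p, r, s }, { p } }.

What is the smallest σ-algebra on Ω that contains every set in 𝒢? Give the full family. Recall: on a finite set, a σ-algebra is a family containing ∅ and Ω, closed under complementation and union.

Start: 𝒢 ∪ {∅, Ω} = { ∅, { p }, { p, q, r }, { p, q, s }, { p, r, s }, Ω }.
Iteration 1: 4 new —
  { q }  = complement { p, r, s }
  { r }  = complement { p, q, s }
  { s }  = complement { p, q, r }
  { q, r, s }  = complement { p }
  — 10 sets.
Iteration 2: +6 →
  { p, q }  = { q } ∪ { p }
  { p, r }  = { r } ∪ { p }
  { p, s }  = { s } ∪ { p }
  { q, r }  = { q } ∪ { r }
  { q, s }  = { q } ∪ { s }
  { r, s }  = { r } ∪ { s }
  — 16 sets.
Iteration 3: stable.

σ(𝒢) = { ∅, { p }, { q }, { r }, { s }, { p, q }, { p, r }, { p, s }, { q, r }, { q, s }, { r, s }, { p, q, r }, { p, q, s }, { p, r, s }, { q, r, s }, Ω }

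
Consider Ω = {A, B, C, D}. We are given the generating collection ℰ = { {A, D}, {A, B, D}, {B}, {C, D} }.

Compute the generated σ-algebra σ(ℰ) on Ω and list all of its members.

Initial family (6 sets): { ∅, {B}, {A, D}, {C, D}, {A, B, D}, Ω }.
Pass 1 (5 new):
  {C}  = complement {A, B, D}
  {A, B}  = complement {C, D}
  {B, C}  = complement {A, D}
  {A, C, D}  = complement {B}
  {B, C, D}  = {C, D} ∪ {B}
  |family| = 11
Pass 2: +2 →
  {A}  = complement {B, C, D}
  {A, B, C}  = {A, B} ∪ {C}
  |family| = 13
Pass 3. New:
  {D}  = complement {A, B, C}
  {A, C}  = {C} ∪ {A}
  |family| = 15
Pass 4: 1 new —
  {B, D}  = complement {A, C}
  |family| = 16
After Pass 5 the family is unchanged; done.

σ(ℰ) = { ∅, {A}, {B}, {C}, {D}, {A, B}, {A, C}, {A, D}, {B, C}, {B, D}, {C, D}, {A, B, C}, {A, B, D}, {A, C, D}, {B, C, D}, Ω }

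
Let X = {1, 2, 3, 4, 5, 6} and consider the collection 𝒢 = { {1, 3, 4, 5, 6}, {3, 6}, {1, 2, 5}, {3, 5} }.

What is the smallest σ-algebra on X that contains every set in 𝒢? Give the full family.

Begin from { {}, {3, 5}, {3, 6}, {1, 2, 5}, {1, 3, 4, 5, 6}, X } (that is, 𝒢 plus ∅ and X).
Round 1: 7 new —
  {2}  = ᶜ of {1, 3, 4, 5, 6}
  {3, 4, 6}  = ᶜ of {1, 2, 5}
  {3, 5, 6}  = {3, 6} ∪ {3, 5}
  {1, 2, 3, 5}  = {1, 2, 5} ∪ {3, 5}
  {1, 2, 4, 5}  = ᶜ of {3, 6}
  {1, 2, 4, 6}  = ᶜ of {3, 5}
  {1, 2, 3, 5, 6}  = {1, 2, 5} ∪ {3, 6}
  — 13 sets.
Round 2 adds 11:
  {4}  = ᶜ of {1, 2, 3, 5, 6}
  {4, 6}  = ᶜ of {1, 2, 3, 5}
  {1, 2, 4}  = ᶜ of {3, 5, 6}
  {2, 3, 5}  = {2} ∪ {3, 5}
  {2, 3, 6}  = {2} ∪ {3, 6}
  {2, 3, 4, 6}  = {2} ∪ {3, 4, 6}
  {2, 3, 5, 6}  = {2} ∪ {3, 5, 6}
  {3, 4, 5, 6}  = {3, 5, 6} ∪ {3, 4, 6}
  {1, 2, 3, 4, 5}  = {1, 2, 4, 5} ∪ {3, 5}
  {1, 2, 3, 4, 6}  = {1, 2, 4, 6} ∪ {3, 6}
  {1, 2, 4, 5, 6}  = {1, 2, 4, 6} ∪ {1, 2, 4, 5}
  — 24 sets.
Round 3. New:
  {3}  = ᶜ of {1, 2, 4, 5, 6}
  {5}  = ᶜ of {1, 2, 3, 4, 6}
  {6}  = ᶜ of {1, 2, 3, 4, 5}
  {1, 2}  = ᶜ of {3, 4, 5, 6}
  {1, 4}  = ᶜ of {2, 3, 5, 6}
  {1, 5}  = ᶜ of {2, 3, 4, 6}
  {2, 4}  = {2} ∪ {4}
  {1, 4, 5}  = ᶜ of {2, 3, 6}
  {1, 4, 6}  = ᶜ of {2, 3, 5}
  {2, 4, 6}  = {2} ∪ {4, 6}
  {3, 4, 5}  = {3, 5} ∪ {4}
  {2, 3, 4, 5}  = {2, 3, 5} ∪ {4}
  {2, 3, 4, 5, 6}  = {2} ∪ {3, 4, 5, 6}
  — 37 sets.
Round 4 adds 24:
  {1}  = ᶜ of {2, 3, 4, 5, 6}
  {1, 6}  = ᶜ of {2, 3, 4, 5}
  {2, 3}  = {2} ∪ {3}
  {2, 5}  = {2} ∪ {5}
  {2, 6}  = {2} ∪ {6}
  {3, 4}  = {3} ∪ {4}
  {4, 5}  = {5} ∪ {4}
  {5, 6}  = {6} ∪ {5}
  {1, 2, 3}  = {1, 2} ∪ {3}
  {1, 2, 6}  = ᶜ of {3, 4, 5}
  {1, 3, 4}  = {3} ∪ {1, 4}
  {1, 3, 5}  = ᶜ of {2, 4, 6}
  {1, 5, 6}  = {6} ∪ {1, 5}
  {2, 3, 4}  = {3} ∪ {2, 4}
  {2, 4, 5}  = {5} ∪ {2, 4}
  {4, 5, 6}  = {5} ∪ {4, 6}
  {1, 2, 3, 4}  = {1, 2, 4} ∪ {3}
  {1, 2, 3, 6}  = {1, 2} ∪ {2, 3, 6}
  {1, 2, 5, 6}  = {6} ∪ {1, 2, 5}
  {1, 3, 4, 5}  = {1, 4, 5} ∪ {3, 4, 5}
  {1, 3, 4, 6}  = {1, 4, 6} ∪ {3}
  {1, 3, 5, 6}  = ᶜ of {2, 4}
  {1, 4, 5, 6}  = {1, 4, 5} ∪ {1, 4, 6}
  {2, 4, 5, 6}  = {2, 4, 6} ∪ {5}
  — 61 sets.
Round 5 adds 3:
  {1, 3}  = ᶜ of {2, 4, 5, 6}
  {1, 3, 6}  = ᶜ of {2, 4, 5}
  {2, 5, 6}  = ᶜ of {1, 3, 4}
  — 64 sets.
Round 6 adds nothing — fixpoint reached.

Hence σ(𝒢) has 64 members: { {}, {1}, {2}, {3}, {4}, {5}, {6}, {1, 2}, {1, 3}, {1, 4}, {1, 5}, {1, 6}, {2, 3}, {2, 4}, {2, 5}, {2, 6}, {3, 4}, {3, 5}, {3, 6}, {4, 5}, {4, 6}, {5, 6}, {1, 2, 3}, {1, 2, 4}, {1, 2, 5}, {1, 2, 6}, {1, 3, 4}, {1, 3, 5}, {1, 3, 6}, {1, 4, 5}, {1, 4, 6}, {1, 5, 6}, {2, 3, 4}, {2, 3, 5}, {2, 3, 6}, {2, 4, 5}, {2, 4, 6}, {2, 5, 6}, {3, 4, 5}, {3, 4, 6}, {3, 5, 6}, {4, 5, 6}, {1, 2, 3, 4}, {1, 2, 3, 5}, {1, 2, 3, 6}, {1, 2, 4, 5}, {1, 2, 4, 6}, {1, 2, 5, 6}, {1, 3, 4, 5}, {1, 3, 4, 6}, {1, 3, 5, 6}, {1, 4, 5, 6}, {2, 3, 4, 5}, {2, 3, 4, 6}, {2, 3, 5, 6}, {2, 4, 5, 6}, {3, 4, 5, 6}, {1, 2, 3, 4, 5}, {1, 2, 3, 4, 6}, {1, 2, 3, 5, 6}, {1, 2, 4, 5, 6}, {1, 3, 4, 5, 6}, {2, 3, 4, 5, 6}, X }.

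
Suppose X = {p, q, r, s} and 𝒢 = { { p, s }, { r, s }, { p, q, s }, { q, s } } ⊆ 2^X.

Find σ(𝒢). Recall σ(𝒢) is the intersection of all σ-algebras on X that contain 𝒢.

Seed the family with 𝒢 together with ∅ and X: { ∅, { p, s }, { q, s }, { r, s }, { p, q, s }, X }.
Step 1 adds 6:
  { r }  = X∖{ p, q, s }
  { p, q }  = X∖{ r, s }
  { p, r }  = X∖{ q, s }
  { q, r }  = X∖{ p, s }
  { p, r, s }  = { r, s } ∪ { p, s }
  { q, r, s }  = { r, s } ∪ { q, s }
Step 2 adds 3:
  { p }  = X∖{ q, r, s }
  { q }  = X∖{ p, r, s }
  { p, q, r }  = { p, q } ∪ { r }
Step 3 adds 1:
  { s }  = X∖{ p, q, r }
Step 4: stable.

Hence σ(𝒢) has 16 members: { ∅, { p }, { q }, { r }, { s }, { p, q }, { p, r }, { p, s }, { q, r }, { q, s }, { r, s }, { p, q, r }, { p, q, s }, { p, r, s }, { q, r, s }, X }.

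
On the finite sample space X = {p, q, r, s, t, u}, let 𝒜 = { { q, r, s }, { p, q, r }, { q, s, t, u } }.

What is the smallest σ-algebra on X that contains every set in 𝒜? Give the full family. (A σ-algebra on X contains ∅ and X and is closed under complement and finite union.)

σ(𝒜) = { {  }, { p }, { q }, { r }, { s }, { p, q }, { p, r }, { p, s }, { q, r }, { q, s }, { r, s }, { t, u }, { p, q, r }, { p, q, s }, { p, r, s }, { p, t, u }, { q, r, s }, { q, t, u }, { r, t, u }, { s, t, u }, { p, q, r, s }, { p, q, t, u }, { p, r, t, u }, { p, s, t, u }, { q, r, t, u }, { q, s, t, u }, { r, s, t, u }, { p, q, r, t, u }, { p, q, s, t, u }, { p, r, s, t, u }, { q, r, s, t, u }, X }

Derivation:
Start: 𝒜 ∪ {∅, X} = { {  }, { p, q, r }, { q, r, s }, { q, s, t, u }, X }.
Pass 1: 5 new —
  { p, r }  = complement { q, s, t, u }
  { p, t, u }  = complement { q, r, s }
  { s, t, u }  = complement { p, q, r }
  { p, q, r, s }  = { p, q, r } ∪ { q, r, s }
  { q, r, s, t, u }  = { q, s, t, u } ∪ { q, r, s }
  (now 10)
Pass 2 adds 7:
  { p }  = complement { q, r, s, t, u }
  { t, u }  = complement { p, q, r, s }
  { p, r, t, u }  = { p, t, u } ∪ { p, r }
  { p, s, t, u }  = { p, t, u } ∪ { s, t, u }
  { p, q, r, t, u }  = { p, q, r } ∪ { p, t, u }
  { p, q, s, t, u }  = { q, s, t, u } ∪ { p, t, u }
  { p, r, s, t, u }  = { p, r } ∪ { s, t, u }
  (now 17)
Pass 3. New:
  { q }  = complement { p, r, s, t, u }
  { r }  = complement { p, q, s, t, u }
  { s }  = complement { p, q, r, t, u }
  { q, r }  = complement { p, s, t, u }
  { q, s }  = complement { p, r, t, u }
  (now 22)
Pass 4. New:
  { p, q }  = { p } ∪ { q }
  { p, s }  = { p } ∪ { s }
  { r, s }  = { r } ∪ { s }
  { p, q, s }  = { p } ∪ { q, s }
  { p, r, s }  = { p, r } ∪ { s }
  { q, t, u }  = { t, u } ∪ { q }
  { r, t, u }  = { t, u } ∪ { r }
  { p, q, t, u }  = { q } ∪ { p, t, u }
  { q, r, t, u }  = { t, u } ∪ { q, r }
  { r, s, t, u }  = { r } ∪ { s, t, u }
  (now 32)
After Pass 5 the family is unchanged; done.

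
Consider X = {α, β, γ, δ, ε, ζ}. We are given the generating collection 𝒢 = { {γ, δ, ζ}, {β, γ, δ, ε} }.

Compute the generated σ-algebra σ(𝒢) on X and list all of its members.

Answer: σ(𝒢) = { ∅, {α}, {ζ}, {α, ζ}, {β, ε}, {γ, δ}, {α, β, ε}, {α, γ, δ}, {β, ε, ζ}, {γ, δ, ζ}, {α, β, ε, ζ}, {α, γ, δ, ζ}, {β, γ, δ, ε}, {α, β, γ, δ, ε}, {β, γ, δ, ε, ζ}, X }

Check:
Initial family (4 sets): { ∅, {γ, δ, ζ}, {β, γ, δ, ε}, X }.
Step 1: +3 →
  {α, ζ}  = {β, γ, δ, ε}ᶜ
  {α, β, ε}  = {γ, δ, ζ}ᶜ
  {β, γ, δ, ε, ζ}  = {γ, δ, ζ} ∪ {β, γ, δ, ε}
  (now 7)
Step 2. New:
  {α}  = {β, γ, δ, ε, ζ}ᶜ
  {α, β, ε, ζ}  = {α, β, ε} ∪ {α, ζ}
  {α, γ, δ, ζ}  = {α, ζ} ∪ {γ, δ, ζ}
  {α, β, γ, δ, ε}  = {α, β, ε} ∪ {β, γ, δ, ε}
  (now 11)
Step 3 (3 new):
  {ζ}  = {α, β, γ, δ, ε}ᶜ
  {β, ε}  = {α, γ, δ, ζ}ᶜ
  {γ, δ}  = {α, β, ε, ζ}ᶜ
  (now 14)
Step 4: +2 →
  {α, γ, δ}  = {γ, δ} ∪ {α}
  {β, ε, ζ}  = {β, ε} ∪ {ζ}
  (now 16)
Step 5 adds nothing — fixpoint reached.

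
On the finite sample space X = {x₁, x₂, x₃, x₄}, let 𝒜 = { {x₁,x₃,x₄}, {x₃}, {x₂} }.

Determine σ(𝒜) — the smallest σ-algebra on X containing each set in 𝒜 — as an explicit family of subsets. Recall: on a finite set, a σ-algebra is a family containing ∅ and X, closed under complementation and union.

Answer: σ(𝒜) = { ∅, {x₂}, {x₃}, {x₁,x₄}, {x₂,x₃}, {x₁,x₂,x₄}, {x₁,x₃,x₄}, X }

Check:
Begin from { ∅, {x₂}, {x₃}, {x₁,x₃,x₄}, X } (that is, 𝒜 plus ∅ and X).
Pass 1: +2 →
  {x₂,x₃}  = {x₃} ∪ {x₂}
  {x₁,x₂,x₄}  = ᶜ of {x₃}
  (now 7)
Pass 2 adds 1:
  {x₁,x₄}  = ᶜ of {x₂,x₃}
  (now 8)
After Pass 3 the family is unchanged; done.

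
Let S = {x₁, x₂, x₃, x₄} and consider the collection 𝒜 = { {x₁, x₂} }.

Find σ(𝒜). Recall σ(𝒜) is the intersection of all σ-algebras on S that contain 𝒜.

Answer: σ(𝒜) = { ∅, {x₁, x₂}, {x₃, x₄}, S }

Check:
Take S₀ = 𝒜 ∪ {∅, S} = { ∅, {x₁, x₂}, S }.
Round 1: +1 →
  {x₃, x₄}  = {x₁, x₂}ᶜ
  (now 4)
After Round 2 the family is unchanged; done.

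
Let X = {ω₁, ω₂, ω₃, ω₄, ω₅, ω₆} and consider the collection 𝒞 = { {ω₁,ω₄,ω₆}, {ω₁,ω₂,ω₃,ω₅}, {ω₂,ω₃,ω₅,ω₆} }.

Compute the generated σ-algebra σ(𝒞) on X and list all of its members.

Initial family (5 sets): { ∅, {ω₁,ω₄,ω₆}, {ω₁,ω₂,ω₃,ω₅}, {ω₂,ω₃,ω₅,ω₆}, X }.
Iteration 1 (4 new):
  {ω₁,ω₄}  = {ω₂,ω₃,ω₅,ω₆}ᶜ
  {ω₄,ω₆}  = {ω₁,ω₂,ω₃,ω₅}ᶜ
  {ω₂,ω₃,ω₅}  = {ω₁,ω₄,ω₆}ᶜ
  {ω₁,ω₂,ω₃,ω₅,ω₆}  = {ω₁,ω₂,ω₃,ω₅} ∪ {ω₂,ω₃,ω₅,ω₆}
  [9 total]
Iteration 2. New:
  {ω₄}  = {ω₁,ω₂,ω₃,ω₅,ω₆}ᶜ
  {ω₁,ω₂,ω₃,ω₄,ω₅}  = {ω₂,ω₃,ω₅} ∪ {ω₁,ω₄}
  {ω₂,ω₃,ω₄,ω₅,ω₆}  = {ω₂,ω₃,ω₅} ∪ {ω₄,ω₆}
  [12 total]
Iteration 3: 3 new —
  {ω₁}  = {ω₂,ω₃,ω₄,ω₅,ω₆}ᶜ
  {ω₆}  = {ω₁,ω₂,ω₃,ω₄,ω₅}ᶜ
  {ω₂,ω₃,ω₄,ω₅}  = {ω₂,ω₃,ω₅} ∪ {ω₄}
  [15 total]
Iteration 4: 1 new —
  {ω₁,ω₆}  = {ω₂,ω₃,ω₄,ω₅}ᶜ
  [16 total]
Iteration 5 adds nothing — fixpoint reached.

σ(𝒞) = { ∅, {ω₁}, {ω₄}, {ω₆}, {ω₁,ω₄}, {ω₁,ω₆}, {ω₄,ω₆}, {ω₁,ω₄,ω₆}, {ω₂,ω₃,ω₅}, {ω₁,ω₂,ω₃,ω₅}, {ω₂,ω₃,ω₄,ω₅}, {ω₂,ω₃,ω₅,ω₆}, {ω₁,ω₂,ω₃,ω₄,ω₅}, {ω₁,ω₂,ω₃,ω₅,ω₆}, {ω₂,ω₃,ω₄,ω₅,ω₆}, X }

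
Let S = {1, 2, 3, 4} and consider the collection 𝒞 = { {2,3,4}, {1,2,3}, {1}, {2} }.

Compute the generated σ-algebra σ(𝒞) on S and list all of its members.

Answer: σ(𝒞) = { ∅, {1}, {2}, {3}, {4}, {1,2}, {1,3}, {1,4}, {2,3}, {2,4}, {3,4}, {1,2,3}, {1,2,4}, {1,3,4}, {2,3,4}, S }

Check:
Start: 𝒞 ∪ {∅, S} = { ∅, {1}, {2}, {1,2,3}, {2,3,4}, S }.
Round 1 adds 3:
  {4}  = {1,2,3}ᶜ
  {1,2}  = {2} ∪ {1}
  {1,3,4}  = {2}ᶜ
  [9 total]
Round 2 (4 new):
  {1,4}  = {4} ∪ {1}
  {2,4}  = {2} ∪ {4}
  {3,4}  = {1,2}ᶜ
  {1,2,4}  = {1,2} ∪ {4}
  [13 total]
Round 3: 3 new —
  {3}  = {1,2,4}ᶜ
  {1,3}  = {2,4}ᶜ
  {2,3}  = {1,4}ᶜ
  [16 total]
Round 4: no new sets; the family is a σ-algebra.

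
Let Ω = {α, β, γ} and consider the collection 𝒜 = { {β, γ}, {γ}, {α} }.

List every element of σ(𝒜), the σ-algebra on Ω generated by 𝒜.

Answer: σ(𝒜) = { {}, {α}, {β}, {γ}, {α, β}, {α, γ}, {β, γ}, Ω }

Derivation:
Initial family (5 sets): { {}, {α}, {γ}, {β, γ}, Ω }.
Iteration 1: +2 →
  {α, β}  = ᶜ of {γ}
  {α, γ}  = {γ} ∪ {α}
  (now 7)
Iteration 2: +1 →
  {β}  = ᶜ of {α, γ}
  (now 8)
Iteration 3: closed — nothing new.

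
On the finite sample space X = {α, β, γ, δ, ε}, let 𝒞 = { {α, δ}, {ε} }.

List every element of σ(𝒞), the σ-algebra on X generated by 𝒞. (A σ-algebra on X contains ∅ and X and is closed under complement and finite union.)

Answer: σ(𝒞) = { {}, {ε}, {α, δ}, {β, γ}, {α, δ, ε}, {β, γ, ε}, {α, β, γ, δ}, X }

Check:
Begin from { {}, {ε}, {α, δ}, X } (that is, 𝒞 plus ∅ and X).
Iteration 1. New:
  {α, δ, ε}  = {ε} ∪ {α, δ}
  {β, γ, ε}  = complement {α, δ}
  {α, β, γ, δ}  = complement {ε}
  (now 7)
Iteration 2. New:
  {β, γ}  = complement {α, δ, ε}
  (now 8)
Iteration 3: stable.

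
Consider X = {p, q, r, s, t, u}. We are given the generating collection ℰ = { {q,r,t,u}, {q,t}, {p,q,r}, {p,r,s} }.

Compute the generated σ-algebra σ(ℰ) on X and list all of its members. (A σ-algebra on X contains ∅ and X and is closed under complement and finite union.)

σ(ℰ) = { {}, {p}, {q}, {r}, {s}, {t}, {u}, {p,q}, {p,r}, {p,s}, {p,t}, {p,u}, {q,r}, {q,s}, {q,t}, {q,u}, {r,s}, {r,t}, {r,u}, {s,t}, {s,u}, {t,u}, {p,q,r}, {p,q,s}, {p,q,t}, {p,q,u}, {p,r,s}, {p,r,t}, {p,r,u}, {p,s,t}, {p,s,u}, {p,t,u}, {q,r,s}, {q,r,t}, {q,r,u}, {q,s,t}, {q,s,u}, {q,t,u}, {r,s,t}, {r,s,u}, {r,t,u}, {s,t,u}, {p,q,r,s}, {p,q,r,t}, {p,q,r,u}, {p,q,s,t}, {p,q,s,u}, {p,q,t,u}, {p,r,s,t}, {p,r,s,u}, {p,r,t,u}, {p,s,t,u}, {q,r,s,t}, {q,r,s,u}, {q,r,t,u}, {q,s,t,u}, {r,s,t,u}, {p,q,r,s,t}, {p,q,r,s,u}, {p,q,r,t,u}, {p,q,s,t,u}, {p,r,s,t,u}, {q,r,s,t,u}, X }

Derivation:
Take S₀ = ℰ ∪ {∅, X} = { {}, {q,t}, {p,q,r}, {p,r,s}, {q,r,t,u}, X }.
Step 1: +8 →
  {p,s}  = X∖{q,r,t,u}
  {q,t,u}  = X∖{p,r,s}
  {s,t,u}  = X∖{p,q,r}
  {p,q,r,s}  = {p,r,s} ∪ {p,q,r}
  {p,q,r,t}  = {q,t} ∪ {p,q,r}
  {p,r,s,u}  = X∖{q,t}
  {p,q,r,s,t}  = {q,t} ∪ {p,r,s}
  {p,q,r,t,u}  = {p,q,r} ∪ {q,r,t,u}
  [14 total]
Step 2. New:
  {s}  = X∖{p,q,r,t,u}
  {u}  = X∖{p,q,r,s,t}
  {s,u}  = X∖{p,q,r,t}
  {t,u}  = X∖{p,q,r,s}
  {p,q,s,t}  = {q,t} ∪ {p,s}
  {p,s,t,u}  = {p,s} ∪ {s,t,u}
  {q,s,t,u}  = {q,t} ∪ {s,t,u}
  {p,q,r,s,u}  = {p,q,r} ∪ {p,r,s,u}
  {p,q,s,t,u}  = {q,t,u} ∪ {p,s}
  {p,r,s,t,u}  = {p,r,s} ∪ {s,t,u}
  {q,r,s,t,u}  = {s,t,u} ∪ {q,r,t,u}
  [25 total]
Step 3 (10 new):
  {p}  = X∖{q,r,s,t,u}
  {q}  = X∖{p,r,s,t,u}
  {r}  = X∖{p,q,s,t,u}
  {t}  = X∖{p,q,r,s,u}
  {p,r}  = X∖{q,s,t,u}
  {q,r}  = X∖{p,s,t,u}
  {r,u}  = X∖{p,q,s,t}
  {p,s,u}  = {p,s} ∪ {s,u}
  {q,s,t}  = {q,t} ∪ {s}
  {p,q,r,u}  = {p,q,r} ∪ {u}
  [35 total]
Step 4: 27 new —
  {p,q}  = {p} ∪ {q}
  {p,t}  = {p} ∪ {t}
  {p,u}  = {p} ∪ {u}
  {q,s}  = {q} ∪ {s}
  {q,u}  = {q} ∪ {u}
  {r,s}  = {r} ∪ {s}
  {r,t}  = {t} ∪ {r}
  {s,t}  = X∖{p,q,r,u}
  {p,q,s}  = {q} ∪ {p,s}
  {p,q,t}  = {q,t} ∪ {p}
  {p,r,t}  = {t} ∪ {p,r}
  {p,r,u}  = X∖{q,s,t}
  {p,s,t}  = {t} ∪ {p,s}
  {p,t,u}  = {t,u} ∪ {p}
  {q,r,s}  = {q,r} ∪ {s}
  {q,r,t}  = X∖{p,s,u}
  {q,r,u}  = {q} ∪ {r,u}
  {q,s,u}  = {q} ∪ {s,u}
  {r,s,u}  = {r} ∪ {s,u}
  {r,t,u}  = {t,u} ∪ {r}
  {p,q,s,u}  = {q} ∪ {p,s,u}
  {p,q,t,u}  = {p} ∪ {q,t,u}
  {p,r,s,t}  = {t} ∪ {p,r,s}
  {p,r,t,u}  = {t,u} ∪ {p,r}
  {q,r,s,t}  = {r} ∪ {q,s,t}
  {q,r,s,u}  = {q,r} ∪ {s,u}
  {r,s,t,u}  = {r} ∪ {s,t,u}
  [62 total]
Step 5: +2 →
  {p,q,u}  = {p,u} ∪ {q}
  {r,s,t}  = {r,s} ∪ {s,t}
  [64 total]
Step 6: closed — nothing new.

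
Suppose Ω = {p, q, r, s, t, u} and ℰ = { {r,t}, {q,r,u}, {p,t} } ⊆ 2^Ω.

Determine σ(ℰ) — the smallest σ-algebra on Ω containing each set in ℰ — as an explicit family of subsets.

σ(ℰ) = { {}, {p}, {r}, {s}, {t}, {p,r}, {p,s}, {p,t}, {q,u}, {r,s}, {r,t}, {s,t}, {p,q,u}, {p,r,s}, {p,r,t}, {p,s,t}, {q,r,u}, {q,s,u}, {q,t,u}, {r,s,t}, {p,q,r,u}, {p,q,s,u}, {p,q,t,u}, {p,r,s,t}, {q,r,s,u}, {q,r,t,u}, {q,s,t,u}, {p,q,r,s,u}, {p,q,r,t,u}, {p,q,s,t,u}, {q,r,s,t,u}, Ω }

Trace:
Take S₀ = ℰ ∪ {∅, Ω} = { {}, {p,t}, {r,t}, {q,r,u}, Ω }.
Iteration 1 (6 new):
  {p,r,t}  = {p,t} ∪ {r,t}
  {p,s,t}  = {q,r,u}ᶜ
  {p,q,s,u}  = {r,t}ᶜ
  {q,r,s,u}  = {p,t}ᶜ
  {q,r,t,u}  = {q,r,u} ∪ {r,t}
  {p,q,r,t,u}  = {p,t} ∪ {q,r,u}
  [11 total]
Iteration 2 adds 7:
  {s}  = {p,q,r,t,u}ᶜ
  {p,s}  = {q,r,t,u}ᶜ
  {q,s,u}  = {p,r,t}ᶜ
  {p,r,s,t}  = {p,s,t} ∪ {p,r,t}
  {p,q,r,s,u}  = {p,q,s,u} ∪ {q,r,u}
  {p,q,s,t,u}  = {p,s,t} ∪ {p,q,s,u}
  {q,r,s,t,u}  = {q,r,s,u} ∪ {r,t}
  [18 total]
Iteration 3: +5 →
  {p}  = {q,r,s,t,u}ᶜ
  {r}  = {p,q,s,t,u}ᶜ
  {t}  = {p,q,r,s,u}ᶜ
  {q,u}  = {p,r,s,t}ᶜ
  {r,s,t}  = {r,t} ∪ {s}
  [23 total]
Iteration 4. New:
  {p,r}  = {p} ∪ {r}
  {r,s}  = {r} ∪ {s}
  {s,t}  = {t} ∪ {s}
  {p,q,u}  = {r,s,t}ᶜ
  {p,r,s}  = {r} ∪ {p,s}
  {q,t,u}  = {q,u} ∪ {t}
  {p,q,r,u}  = {p} ∪ {q,r,u}
  {p,q,t,u}  = {q,u} ∪ {p,t}
  {q,s,t,u}  = {q,s,u} ∪ {t}
  [32 total]
Iteration 5 adds nothing — fixpoint reached.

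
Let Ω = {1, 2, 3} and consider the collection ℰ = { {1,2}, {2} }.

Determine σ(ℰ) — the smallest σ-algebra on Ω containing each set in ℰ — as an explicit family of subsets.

Take S₀ = ℰ ∪ {∅, Ω} = { {}, {2}, {1,2}, Ω }.
Round 1 adds 2:
  {3}  = Ω∖{1,2}
  {1,3}  = Ω∖{2}
  [6 total]
Round 2: +1 →
  {2,3}  = {3} ∪ {2}
  [7 total]
Round 3: +1 →
  {1}  = Ω∖{2,3}
  [8 total]
Round 4: closed — nothing new.

|σ(ℰ)| = 8.  σ(ℰ) = { {}, {1}, {2}, {3}, {1,2}, {1,3}, {2,3}, Ω }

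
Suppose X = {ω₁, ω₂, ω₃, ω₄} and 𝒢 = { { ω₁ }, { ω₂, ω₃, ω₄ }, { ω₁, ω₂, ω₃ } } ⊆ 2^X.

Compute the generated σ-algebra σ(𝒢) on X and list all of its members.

Answer: σ(𝒢) = { ∅, { ω₁ }, { ω₄ }, { ω₁, ω₄ }, { ω₂, ω₃ }, { ω₁, ω₂, ω₃ }, { ω₂, ω₃, ω₄ }, X }

Working:
Begin from { ∅, { ω₁ }, { ω₁, ω₂, ω₃ }, { ω₂, ω₃, ω₄ }, X } (that is, 𝒢 plus ∅ and X).
Iteration 1 (1 new):
  { ω₄ }  = ᶜ of { ω₁, ω₂, ω₃ }
  — 6 sets.
Iteration 2 adds 1:
  { ω₁, ω₄ }  = { ω₄ } ∪ { ω₁ }
  — 7 sets.
Iteration 3: +1 →
  { ω₂, ω₃ }  = ᶜ of { ω₁, ω₄ }
  — 8 sets.
Iteration 4: closed — nothing new.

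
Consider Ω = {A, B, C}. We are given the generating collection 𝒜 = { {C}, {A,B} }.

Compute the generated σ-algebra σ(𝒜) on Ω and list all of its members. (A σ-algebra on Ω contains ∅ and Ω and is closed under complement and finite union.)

Begin from { {}, {C}, {A,B}, Ω } (that is, 𝒜 plus ∅ and Ω).
Round 1: already closed under ᶜ and ∪.

Therefore σ(𝒜) = { {}, {C}, {A,B}, Ω } (|σ(𝒜)| = 4).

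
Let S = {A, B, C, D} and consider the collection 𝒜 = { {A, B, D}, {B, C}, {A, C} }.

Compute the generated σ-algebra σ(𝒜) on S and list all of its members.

Take S₀ = 𝒜 ∪ {∅, S} = { {}, {A, C}, {B, C}, {A, B, D}, S }.
Step 1 adds 4:
  {C}  = complement {A, B, D}
  {A, D}  = complement {B, C}
  {B, D}  = complement {A, C}
  {A, B, C}  = {B, C} ∪ {A, C}
  [9 total]
Step 2 adds 3:
  {D}  = complement {A, B, C}
  {A, C, D}  = {C} ∪ {A, D}
  {B, C, D}  = {C} ∪ {B, D}
  [12 total]
Step 3 adds 3:
  {A}  = complement {B, C, D}
  {B}  = complement {A, C, D}
  {C, D}  = {C} ∪ {D}
  [15 total]
Step 4 (1 new):
  {A, B}  = complement {C, D}
  [16 total]
Step 5: already closed under ᶜ and ∪.

σ(𝒜) = { {}, {A}, {B}, {C}, {D}, {A, B}, {A, C}, {A, D}, {B, C}, {B, D}, {C, D}, {A, B, C}, {A, B, D}, {A, C, D}, {B, C, D}, S }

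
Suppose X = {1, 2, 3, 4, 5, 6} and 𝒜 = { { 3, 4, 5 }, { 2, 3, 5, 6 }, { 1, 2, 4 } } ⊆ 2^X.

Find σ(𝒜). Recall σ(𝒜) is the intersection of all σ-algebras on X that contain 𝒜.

|σ(𝒜)| = 32.  σ(𝒜) = { {  }, { 1 }, { 2 }, { 4 }, { 6 }, { 1, 2 }, { 1, 4 }, { 1, 6 }, { 2, 4 }, { 2, 6 }, { 3, 5 }, { 4, 6 }, { 1, 2, 4 }, { 1, 2, 6 }, { 1, 3, 5 }, { 1, 4, 6 }, { 2, 3, 5 }, { 2, 4, 6 }, { 3, 4, 5 }, { 3, 5, 6 }, { 1, 2, 3, 5 }, { 1, 2, 4, 6 }, { 1, 3, 4, 5 }, { 1, 3, 5, 6 }, { 2, 3, 4, 5 }, { 2, 3, 5, 6 }, { 3, 4, 5, 6 }, { 1, 2, 3, 4, 5 }, { 1, 2, 3, 5, 6 }, { 1, 3, 4, 5, 6 }, { 2, 3, 4, 5, 6 }, X }

Working:
Begin from { {  }, { 1, 2, 4 }, { 3, 4, 5 }, { 2, 3, 5, 6 }, X } (that is, 𝒜 plus ∅ and X).
Iteration 1 (5 new):
  { 1, 4 }  = complement { 2, 3, 5, 6 }
  { 1, 2, 6 }  = complement { 3, 4, 5 }
  { 3, 5, 6 }  = complement { 1, 2, 4 }
  { 1, 2, 3, 4, 5 }  = { 3, 4, 5 } ∪ { 1, 2, 4 }
  { 2, 3, 4, 5, 6 }  = { 3, 4, 5 } ∪ { 2, 3, 5, 6 }
  — 10 sets.
Iteration 2 adds 7:
  { 1 }  = complement { 2, 3, 4, 5, 6 }
  { 6 }  = complement { 1, 2, 3, 4, 5 }
  { 1, 2, 4, 6 }  = { 1, 2, 4 } ∪ { 1, 2, 6 }
  { 1, 3, 4, 5 }  = { 3, 4, 5 } ∪ { 1, 4 }
  { 3, 4, 5, 6 }  = { 3, 4, 5 } ∪ { 3, 5, 6 }
  { 1, 2, 3, 5, 6 }  = { 3, 5, 6 } ∪ { 1, 2, 6 }
  { 1, 3, 4, 5, 6 }  = { 1, 4 } ∪ { 3, 5, 6 }
  — 17 sets.
Iteration 3. New:
  { 2 }  = complement { 1, 3, 4, 5, 6 }
  { 4 }  = complement { 1, 2, 3, 5, 6 }
  { 1, 2 }  = complement { 3, 4, 5, 6 }
  { 1, 6 }  = { 1 } ∪ { 6 }
  { 2, 6 }  = complement { 1, 3, 4, 5 }
  { 3, 5 }  = complement { 1, 2, 4, 6 }
  { 1, 4, 6 }  = { 1, 4 } ∪ { 6 }
  { 1, 3, 5, 6 }  = { 3, 5, 6 } ∪ { 1 }
  — 25 sets.
Iteration 4 adds 7:
  { 2, 4 }  = complement { 1, 3, 5, 6 }
  { 4, 6 }  = { 6 } ∪ { 4 }
  { 1, 3, 5 }  = { 1 } ∪ { 3, 5 }
  { 2, 3, 5 }  = complement { 1, 4, 6 }
  { 2, 4, 6 }  = { 2, 6 } ∪ { 4 }
  { 1, 2, 3, 5 }  = { 1, 2 } ∪ { 3, 5 }
  { 2, 3, 4, 5 }  = complement { 1, 6 }
  — 32 sets.
Iteration 5: already closed under ᶜ and ∪.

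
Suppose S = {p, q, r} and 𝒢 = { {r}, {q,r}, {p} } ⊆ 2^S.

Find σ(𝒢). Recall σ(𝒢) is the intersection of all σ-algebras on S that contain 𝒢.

σ(𝒢) = { {}, {p}, {q}, {r}, {p,q}, {p,r}, {q,r}, S }

Working:
Initial family (5 sets): { {}, {p}, {r}, {q,r}, S }.
Pass 1. New:
  {p,q}  = {r}ᶜ
  {p,r}  = {r} ∪ {p}
  |family| = 7
Pass 2 adds 1:
  {q}  = {p,r}ᶜ
  |family| = 8
Pass 3: stable.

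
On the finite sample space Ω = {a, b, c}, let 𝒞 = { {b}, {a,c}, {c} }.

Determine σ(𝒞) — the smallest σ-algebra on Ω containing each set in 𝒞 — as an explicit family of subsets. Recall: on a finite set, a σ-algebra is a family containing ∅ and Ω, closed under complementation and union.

Take S₀ = 𝒞 ∪ {∅, Ω} = { ∅, {b}, {c}, {a,c}, Ω }.
Step 1: 2 new —
  {a,b}  = {c}ᶜ
  {b,c}  = {c} ∪ {b}
Step 2 (1 new):
  {a}  = {b,c}ᶜ
Step 3: already closed under ᶜ and ∪.

Therefore σ(𝒞) = { ∅, {a}, {b}, {c}, {a,b}, {a,c}, {b,c}, Ω } (|σ(𝒞)| = 8).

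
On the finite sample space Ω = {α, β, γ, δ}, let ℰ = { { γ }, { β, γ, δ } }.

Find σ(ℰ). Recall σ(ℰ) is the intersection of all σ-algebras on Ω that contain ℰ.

Begin from { ∅, { γ }, { β, γ, δ }, Ω } (that is, ℰ plus ∅ and Ω).
Step 1: +2 →
  { α }  = { β, γ, δ }ᶜ
  { α, β, δ }  = { γ }ᶜ
  [6 total]
Step 2. New:
  { α, γ }  = { γ } ∪ { α }
  [7 total]
Step 3. New:
  { β, δ }  = { α, γ }ᶜ
  [8 total]
Step 4: stable.

σ(ℰ) = { ∅, { α }, { γ }, { α, γ }, { β, δ }, { α, β, δ }, { β, γ, δ }, Ω }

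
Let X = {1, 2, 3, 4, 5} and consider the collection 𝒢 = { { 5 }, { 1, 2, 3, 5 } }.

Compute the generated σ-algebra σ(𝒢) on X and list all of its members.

|σ(𝒢)| = 8.  σ(𝒢) = { ∅, { 4 }, { 5 }, { 4, 5 }, { 1, 2, 3 }, { 1, 2, 3, 4 }, { 1, 2, 3, 5 }, X }

Trace:
Start: 𝒢 ∪ {∅, X} = { ∅, { 5 }, { 1, 2, 3, 5 }, X }.
Round 1: +2 →
  { 4 }  = { 1, 2, 3, 5 }ᶜ
  { 1, 2, 3, 4 }  = { 5 }ᶜ
  [6 total]
Round 2. New:
  { 4, 5 }  = { 4 } ∪ { 5 }
  [7 total]
Round 3. New:
  { 1, 2, 3 }  = { 4, 5 }ᶜ
  [8 total]
Round 4 adds nothing — fixpoint reached.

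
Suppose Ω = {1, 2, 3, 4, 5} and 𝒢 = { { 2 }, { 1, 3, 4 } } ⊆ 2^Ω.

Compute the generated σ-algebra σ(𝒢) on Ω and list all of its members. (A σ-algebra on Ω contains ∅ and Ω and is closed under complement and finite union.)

|σ(𝒢)| = 8.  σ(𝒢) = { ∅, { 2 }, { 5 }, { 2, 5 }, { 1, 3, 4 }, { 1, 2, 3, 4 }, { 1, 3, 4, 5 }, Ω }

Check:
Start: 𝒢 ∪ {∅, Ω} = { ∅, { 2 }, { 1, 3, 4 }, Ω }.
Pass 1. New:
  { 2, 5 }  = Ω∖{ 1, 3, 4 }
  { 1, 2, 3, 4 }  = { 2 } ∪ { 1, 3, 4 }
  { 1, 3, 4, 5 }  = Ω∖{ 2 }
  (now 7)
Pass 2 adds 1:
  { 5 }  = Ω∖{ 1, 2, 3, 4 }
  (now 8)
Pass 3: stable.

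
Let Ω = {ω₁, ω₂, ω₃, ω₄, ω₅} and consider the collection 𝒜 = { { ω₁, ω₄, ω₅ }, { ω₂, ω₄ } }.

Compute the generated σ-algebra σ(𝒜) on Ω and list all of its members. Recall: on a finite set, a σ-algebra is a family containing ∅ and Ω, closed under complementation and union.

σ(𝒜) (16 sets): { {}, { ω₂ }, { ω₃ }, { ω₄ }, { ω₁, ω₅ }, { ω₂, ω₃ }, { ω₂, ω₄ }, { ω₃, ω₄ }, { ω₁, ω₂, ω₅ }, { ω₁, ω₃, ω₅ }, { ω₁, ω₄, ω₅ }, { ω₂, ω₃, ω₄ }, { ω₁, ω₂, ω₃, ω₅ }, { ω₁, ω₂, ω₄, ω₅ }, { ω₁, ω₃, ω₄, ω₅ }, Ω }

Working:
Begin from { {}, { ω₂, ω₄ }, { ω₁, ω₄, ω₅ }, Ω } (that is, 𝒜 plus ∅ and Ω).
Round 1: +3 →
  { ω₂, ω₃ }  = Ω∖{ ω₁, ω₄, ω₅ }
  { ω₁, ω₃, ω₅ }  = Ω∖{ ω₂, ω₄ }
  { ω₁, ω₂, ω₄, ω₅ }  = { ω₂, ω₄ } ∪ { ω₁, ω₄, ω₅ }
  |family| = 7
Round 2: +4 →
  { ω₃ }  = Ω∖{ ω₁, ω₂, ω₄, ω₅ }
  { ω₂, ω₃, ω₄ }  = { ω₂, ω₃ } ∪ { ω₂, ω₄ }
  { ω₁, ω₂, ω₃, ω₅ }  = { ω₂, ω₃ } ∪ { ω₁, ω₃, ω₅ }
  { ω₁, ω₃, ω₄, ω₅ }  = { ω₁, ω₄, ω₅ } ∪ { ω₁, ω₃, ω₅ }
  |family| = 11
Round 3 adds 3:
  { ω₂ }  = Ω∖{ ω₁, ω₃, ω₄, ω₅ }
  { ω₄ }  = Ω∖{ ω₁, ω₂, ω₃, ω₅ }
  { ω₁, ω₅ }  = Ω∖{ ω₂, ω₃, ω₄ }
  |family| = 14
Round 4 adds 2:
  { ω₃, ω₄ }  = { ω₃ } ∪ { ω₄ }
  { ω₁, ω₂, ω₅ }  = { ω₁, ω₅ } ∪ { ω₂ }
  |family| = 16
Round 5: no new sets; the family is a σ-algebra.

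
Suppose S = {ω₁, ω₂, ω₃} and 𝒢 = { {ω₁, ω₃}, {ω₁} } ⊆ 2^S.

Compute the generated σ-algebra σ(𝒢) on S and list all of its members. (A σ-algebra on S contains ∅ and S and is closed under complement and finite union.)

|σ(𝒢)| = 8.  σ(𝒢) = { ∅, {ω₁}, {ω₂}, {ω₃}, {ω₁, ω₂}, {ω₁, ω₃}, {ω₂, ω₃}, S }

Check:
Start: 𝒢 ∪ {∅, S} = { ∅, {ω₁}, {ω₁, ω₃}, S }.
Round 1. New:
  {ω₂}  = ᶜ of {ω₁, ω₃}
  {ω₂, ω₃}  = ᶜ of {ω₁}
Round 2 adds 1:
  {ω₁, ω₂}  = {ω₂} ∪ {ω₁}
Round 3: +1 →
  {ω₃}  = ᶜ of {ω₁, ω₂}
Round 4: closed — nothing new.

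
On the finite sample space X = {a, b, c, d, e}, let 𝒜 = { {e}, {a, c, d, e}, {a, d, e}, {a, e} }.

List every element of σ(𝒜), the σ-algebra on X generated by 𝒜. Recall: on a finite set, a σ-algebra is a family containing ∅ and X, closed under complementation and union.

Take S₀ = 𝒜 ∪ {∅, X} = { ∅, {e}, {a, e}, {a, d, e}, {a, c, d, e}, X }.
Round 1: +4 →
  {b}  = ᶜ of {a, c, d, e}
  {b, c}  = ᶜ of {a, d, e}
  {b, c, d}  = ᶜ of {a, e}
  {a, b, c, d}  = ᶜ of {e}
  |family| = 10
Round 2: +6 →
  {b, e}  = {b} ∪ {e}
  {a, b, e}  = {b} ∪ {a, e}
  {b, c, e}  = {e} ∪ {b, c}
  {a, b, c, e}  = {b, c} ∪ {a, e}
  {a, b, d, e}  = {a, d, e} ∪ {b}
  {b, c, d, e}  = {b, c, d} ∪ {e}
  |family| = 16
Round 3: +6 →
  {a}  = ᶜ of {b, c, d, e}
  {c}  = ᶜ of {a, b, d, e}
  {d}  = ᶜ of {a, b, c, e}
  {a, d}  = ᶜ of {b, c, e}
  {c, d}  = ᶜ of {a, b, e}
  {a, c, d}  = ᶜ of {b, e}
  |family| = 22
Round 4 adds 10:
  {a, b}  = {b} ∪ {a}
  {a, c}  = {c} ∪ {a}
  {b, d}  = {b} ∪ {d}
  {c, e}  = {e} ∪ {c}
  {d, e}  = {e} ∪ {d}
  {a, b, c}  = {b, c} ∪ {a}
  {a, b, d}  = {b} ∪ {a, d}
  {a, c, e}  = {c} ∪ {a, e}
  {b, d, e}  = {b, e} ∪ {d}
  {c, d, e}  = {c, d} ∪ {e}
  |family| = 32
Round 5: no new sets; the family is a σ-algebra.

Therefore σ(𝒜) = { ∅, {a}, {b}, {c}, {d}, {e}, {a, b}, {a, c}, {a, d}, {a, e}, {b, c}, {b, d}, {b, e}, {c, d}, {c, e}, {d, e}, {a, b, c}, {a, b, d}, {a, b, e}, {a, c, d}, {a, c, e}, {a, d, e}, {b, c, d}, {b, c, e}, {b, d, e}, {c, d, e}, {a, b, c, d}, {a, b, c, e}, {a, b, d, e}, {a, c, d, e}, {b, c, d, e}, X } (|σ(𝒜)| = 32).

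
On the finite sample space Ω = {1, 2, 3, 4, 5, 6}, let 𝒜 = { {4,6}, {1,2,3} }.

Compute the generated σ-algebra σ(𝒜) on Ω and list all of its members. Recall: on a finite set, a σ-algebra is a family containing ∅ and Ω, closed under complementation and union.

σ(𝒜) = { ∅, {5}, {4,6}, {1,2,3}, {4,5,6}, {1,2,3,5}, {1,2,3,4,6}, Ω }

Working:
Initial family (4 sets): { ∅, {4,6}, {1,2,3}, Ω }.
Iteration 1 (3 new):
  {4,5,6}  = Ω∖{1,2,3}
  {1,2,3,5}  = Ω∖{4,6}
  {1,2,3,4,6}  = {4,6} ∪ {1,2,3}
  (now 7)
Iteration 2. New:
  {5}  = Ω∖{1,2,3,4,6}
  (now 8)
Iteration 3: no new sets; the family is a σ-algebra.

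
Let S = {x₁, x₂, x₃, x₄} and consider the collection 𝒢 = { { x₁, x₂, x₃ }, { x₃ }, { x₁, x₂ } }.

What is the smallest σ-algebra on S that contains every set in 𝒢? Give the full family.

σ(𝒢) (8 sets): { {}, { x₃ }, { x₄ }, { x₁, x₂ }, { x₃, x₄ }, { x₁, x₂, x₃ }, { x₁, x₂, x₄ }, S }

Working:
Begin from { {}, { x₃ }, { x₁, x₂ }, { x₁, x₂, x₃ }, S } (that is, 𝒢 plus ∅ and S).
Step 1. New:
  { x₄ }  = { x₁, x₂, x₃ }ᶜ
  { x₃, x₄ }  = { x₁, x₂ }ᶜ
  { x₁, x₂, x₄ }  = { x₃ }ᶜ
  |family| = 8
Step 2: closed — nothing new.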